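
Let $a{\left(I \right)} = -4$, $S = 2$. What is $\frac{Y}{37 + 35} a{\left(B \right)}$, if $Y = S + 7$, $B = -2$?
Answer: $- \frac{1}{2} \approx -0.5$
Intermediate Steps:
$Y = 9$ ($Y = 2 + 7 = 9$)
$\frac{Y}{37 + 35} a{\left(B \right)} = \frac{9}{37 + 35} \left(-4\right) = \frac{9}{72} \left(-4\right) = 9 \cdot \frac{1}{72} \left(-4\right) = \frac{1}{8} \left(-4\right) = - \frac{1}{2}$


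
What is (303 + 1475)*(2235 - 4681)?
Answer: -4348988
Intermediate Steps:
(303 + 1475)*(2235 - 4681) = 1778*(-2446) = -4348988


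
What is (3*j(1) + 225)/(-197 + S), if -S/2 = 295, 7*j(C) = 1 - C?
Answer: -225/787 ≈ -0.28590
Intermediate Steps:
j(C) = ⅐ - C/7 (j(C) = (1 - C)/7 = ⅐ - C/7)
S = -590 (S = -2*295 = -590)
(3*j(1) + 225)/(-197 + S) = (3*(⅐ - ⅐*1) + 225)/(-197 - 590) = (3*(⅐ - ⅐) + 225)/(-787) = (3*0 + 225)*(-1/787) = (0 + 225)*(-1/787) = 225*(-1/787) = -225/787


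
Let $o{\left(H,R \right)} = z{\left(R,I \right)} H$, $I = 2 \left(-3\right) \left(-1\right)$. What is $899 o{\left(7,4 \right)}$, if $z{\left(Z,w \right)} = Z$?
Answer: $25172$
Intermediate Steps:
$I = 6$ ($I = \left(-6\right) \left(-1\right) = 6$)
$o{\left(H,R \right)} = H R$ ($o{\left(H,R \right)} = R H = H R$)
$899 o{\left(7,4 \right)} = 899 \cdot 7 \cdot 4 = 899 \cdot 28 = 25172$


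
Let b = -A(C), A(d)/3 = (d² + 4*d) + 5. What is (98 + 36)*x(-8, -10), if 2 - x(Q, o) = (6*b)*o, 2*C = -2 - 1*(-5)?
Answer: -319322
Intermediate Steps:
C = 3/2 (C = (-2 - 1*(-5))/2 = (-2 + 5)/2 = (½)*3 = 3/2 ≈ 1.5000)
A(d) = 15 + 3*d² + 12*d (A(d) = 3*((d² + 4*d) + 5) = 3*(5 + d² + 4*d) = 15 + 3*d² + 12*d)
b = -159/4 (b = -(15 + 3*(3/2)² + 12*(3/2)) = -(15 + 3*(9/4) + 18) = -(15 + 27/4 + 18) = -1*159/4 = -159/4 ≈ -39.750)
x(Q, o) = 2 + 477*o/2 (x(Q, o) = 2 - 6*(-159/4)*o = 2 - (-477)*o/2 = 2 + 477*o/2)
(98 + 36)*x(-8, -10) = (98 + 36)*(2 + (477/2)*(-10)) = 134*(2 - 2385) = 134*(-2383) = -319322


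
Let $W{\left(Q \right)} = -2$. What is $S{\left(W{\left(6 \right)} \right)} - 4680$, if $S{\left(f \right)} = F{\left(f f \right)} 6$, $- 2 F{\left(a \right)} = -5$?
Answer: $-4665$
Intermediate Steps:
$F{\left(a \right)} = \frac{5}{2}$ ($F{\left(a \right)} = \left(- \frac{1}{2}\right) \left(-5\right) = \frac{5}{2}$)
$S{\left(f \right)} = 15$ ($S{\left(f \right)} = \frac{5}{2} \cdot 6 = 15$)
$S{\left(W{\left(6 \right)} \right)} - 4680 = 15 - 4680 = -4665$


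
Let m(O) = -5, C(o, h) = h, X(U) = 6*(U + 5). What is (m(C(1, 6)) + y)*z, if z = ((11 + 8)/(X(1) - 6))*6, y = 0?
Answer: -19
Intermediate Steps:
X(U) = 30 + 6*U (X(U) = 6*(5 + U) = 30 + 6*U)
z = 19/5 (z = ((11 + 8)/((30 + 6*1) - 6))*6 = (19/((30 + 6) - 6))*6 = (19/(36 - 6))*6 = (19/30)*6 = 19/5 ≈ 3.8000)
(m(C(1, 6)) + y)*z = (-5 + 0)*(19/5) = -5*19/5 = -19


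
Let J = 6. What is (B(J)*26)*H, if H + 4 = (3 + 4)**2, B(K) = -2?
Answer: -2340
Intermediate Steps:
H = 45 (H = -4 + (3 + 4)**2 = -4 + 7**2 = -4 + 49 = 45)
(B(J)*26)*H = -2*26*45 = -52*45 = -2340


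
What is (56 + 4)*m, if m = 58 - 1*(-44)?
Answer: 6120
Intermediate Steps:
m = 102 (m = 58 + 44 = 102)
(56 + 4)*m = (56 + 4)*102 = 60*102 = 6120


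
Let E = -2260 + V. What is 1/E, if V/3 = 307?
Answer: -1/1339 ≈ -0.00074683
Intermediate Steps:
V = 921 (V = 3*307 = 921)
E = -1339 (E = -2260 + 921 = -1339)
1/E = 1/(-1339) = -1/1339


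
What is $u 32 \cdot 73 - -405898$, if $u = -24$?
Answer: $349834$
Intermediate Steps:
$u 32 \cdot 73 - -405898 = \left(-24\right) 32 \cdot 73 - -405898 = \left(-768\right) 73 + 405898 = -56064 + 405898 = 349834$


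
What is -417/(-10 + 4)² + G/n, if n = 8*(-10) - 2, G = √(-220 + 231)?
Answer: -139/12 - √11/82 ≈ -11.624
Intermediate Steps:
G = √11 ≈ 3.3166
n = -82 (n = -80 - 2 = -82)
-417/(-10 + 4)² + G/n = -417/(-10 + 4)² + √11/(-82) = -417/((-6)²) + √11*(-1/82) = -417/36 - √11/82 = -417*1/36 - √11/82 = -139/12 - √11/82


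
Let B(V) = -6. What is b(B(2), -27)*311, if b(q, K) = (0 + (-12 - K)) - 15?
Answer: 0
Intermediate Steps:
b(q, K) = -27 - K (b(q, K) = (-12 - K) - 15 = -27 - K)
b(B(2), -27)*311 = (-27 - 1*(-27))*311 = (-27 + 27)*311 = 0*311 = 0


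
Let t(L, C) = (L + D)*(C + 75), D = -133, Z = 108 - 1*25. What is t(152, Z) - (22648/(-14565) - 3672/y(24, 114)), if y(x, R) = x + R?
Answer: 1015089674/334995 ≈ 3030.2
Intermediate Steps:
Z = 83 (Z = 108 - 25 = 83)
t(L, C) = (-133 + L)*(75 + C) (t(L, C) = (L - 133)*(C + 75) = (-133 + L)*(75 + C))
y(x, R) = R + x
t(152, Z) - (22648/(-14565) - 3672/y(24, 114)) = (-9975 - 133*83 + 75*152 + 83*152) - (22648/(-14565) - 3672/(114 + 24)) = (-9975 - 11039 + 11400 + 12616) - (22648*(-1/14565) - 3672/138) = 3002 - (-22648/14565 - 3672*1/138) = 3002 - (-22648/14565 - 612/23) = 3002 - 1*(-9434684/334995) = 3002 + 9434684/334995 = 1015089674/334995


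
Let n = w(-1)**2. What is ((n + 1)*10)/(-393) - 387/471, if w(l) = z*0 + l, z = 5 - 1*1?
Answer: -53837/61701 ≈ -0.87255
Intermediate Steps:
z = 4 (z = 5 - 1 = 4)
w(l) = l (w(l) = 4*0 + l = 0 + l = l)
n = 1 (n = (-1)**2 = 1)
((n + 1)*10)/(-393) - 387/471 = ((1 + 1)*10)/(-393) - 387/471 = (2*10)*(-1/393) - 387*1/471 = 20*(-1/393) - 129/157 = -20/393 - 129/157 = -53837/61701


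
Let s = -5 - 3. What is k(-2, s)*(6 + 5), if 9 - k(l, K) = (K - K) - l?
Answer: 77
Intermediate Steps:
s = -8
k(l, K) = 9 + l (k(l, K) = 9 - ((K - K) - l) = 9 - (0 - l) = 9 - (-1)*l = 9 + l)
k(-2, s)*(6 + 5) = (9 - 2)*(6 + 5) = 7*11 = 77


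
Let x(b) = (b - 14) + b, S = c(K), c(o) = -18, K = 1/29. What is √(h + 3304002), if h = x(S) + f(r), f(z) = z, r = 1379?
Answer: 3*√367259 ≈ 1818.1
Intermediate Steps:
K = 1/29 ≈ 0.034483
S = -18
x(b) = -14 + 2*b (x(b) = (-14 + b) + b = -14 + 2*b)
h = 1329 (h = (-14 + 2*(-18)) + 1379 = (-14 - 36) + 1379 = -50 + 1379 = 1329)
√(h + 3304002) = √(1329 + 3304002) = √3305331 = 3*√367259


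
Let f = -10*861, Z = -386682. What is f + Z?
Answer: -395292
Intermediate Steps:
f = -8610
f + Z = -8610 - 386682 = -395292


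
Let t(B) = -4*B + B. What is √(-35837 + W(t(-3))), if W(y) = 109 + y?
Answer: I*√35719 ≈ 188.99*I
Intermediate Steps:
t(B) = -3*B
√(-35837 + W(t(-3))) = √(-35837 + (109 - 3*(-3))) = √(-35837 + (109 + 9)) = √(-35837 + 118) = √(-35719) = I*√35719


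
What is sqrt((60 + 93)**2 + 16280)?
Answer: sqrt(39689) ≈ 199.22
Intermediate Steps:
sqrt((60 + 93)**2 + 16280) = sqrt(153**2 + 16280) = sqrt(23409 + 16280) = sqrt(39689)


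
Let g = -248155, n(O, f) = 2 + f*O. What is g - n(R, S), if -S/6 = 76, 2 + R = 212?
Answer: -152397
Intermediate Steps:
R = 210 (R = -2 + 212 = 210)
S = -456 (S = -6*76 = -456)
n(O, f) = 2 + O*f
g - n(R, S) = -248155 - (2 + 210*(-456)) = -248155 - (2 - 95760) = -248155 - 1*(-95758) = -248155 + 95758 = -152397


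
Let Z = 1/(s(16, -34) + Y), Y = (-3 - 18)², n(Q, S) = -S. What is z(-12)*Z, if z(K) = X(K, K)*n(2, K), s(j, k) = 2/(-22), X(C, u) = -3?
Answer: -198/2425 ≈ -0.081650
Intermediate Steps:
Y = 441 (Y = (-21)² = 441)
s(j, k) = -1/11 (s(j, k) = 2*(-1/22) = -1/11)
z(K) = 3*K (z(K) = -(-3)*K = 3*K)
Z = 11/4850 (Z = 1/(-1/11 + 441) = 1/(4850/11) = 11/4850 ≈ 0.0022680)
z(-12)*Z = (3*(-12))*(11/4850) = -36*11/4850 = -198/2425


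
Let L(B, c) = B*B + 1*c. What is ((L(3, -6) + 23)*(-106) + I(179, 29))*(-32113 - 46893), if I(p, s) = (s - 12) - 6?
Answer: 216871470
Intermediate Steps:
L(B, c) = c + B**2 (L(B, c) = B**2 + c = c + B**2)
I(p, s) = -18 + s (I(p, s) = (-12 + s) - 6 = -18 + s)
((L(3, -6) + 23)*(-106) + I(179, 29))*(-32113 - 46893) = (((-6 + 3**2) + 23)*(-106) + (-18 + 29))*(-32113 - 46893) = (((-6 + 9) + 23)*(-106) + 11)*(-79006) = ((3 + 23)*(-106) + 11)*(-79006) = (26*(-106) + 11)*(-79006) = (-2756 + 11)*(-79006) = -2745*(-79006) = 216871470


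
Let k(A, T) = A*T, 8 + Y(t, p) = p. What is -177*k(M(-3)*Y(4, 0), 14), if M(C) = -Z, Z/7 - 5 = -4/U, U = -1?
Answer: -1248912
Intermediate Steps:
Y(t, p) = -8 + p
Z = 63 (Z = 35 + 7*(-4/(-1)) = 35 + 7*(-4*(-1)) = 35 + 7*4 = 35 + 28 = 63)
M(C) = -63 (M(C) = -1*63 = -63)
-177*k(M(-3)*Y(4, 0), 14) = -177*(-63*(-8 + 0))*14 = -177*(-63*(-8))*14 = -89208*14 = -177*7056 = -1248912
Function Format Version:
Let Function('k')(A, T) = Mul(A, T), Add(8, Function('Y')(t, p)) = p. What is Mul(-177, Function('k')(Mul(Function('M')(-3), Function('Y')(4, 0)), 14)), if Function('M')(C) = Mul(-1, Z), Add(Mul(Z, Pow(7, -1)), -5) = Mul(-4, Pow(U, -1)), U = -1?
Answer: -1248912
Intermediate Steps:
Function('Y')(t, p) = Add(-8, p)
Z = 63 (Z = Add(35, Mul(7, Mul(-4, Pow(-1, -1)))) = Add(35, Mul(7, Mul(-4, -1))) = Add(35, Mul(7, 4)) = Add(35, 28) = 63)
Function('M')(C) = -63 (Function('M')(C) = Mul(-1, 63) = -63)
Mul(-177, Function('k')(Mul(Function('M')(-3), Function('Y')(4, 0)), 14)) = Mul(-177, Mul(Mul(-63, Add(-8, 0)), 14)) = Mul(-177, Mul(Mul(-63, -8), 14)) = Mul(-177, Mul(504, 14)) = Mul(-177, 7056) = -1248912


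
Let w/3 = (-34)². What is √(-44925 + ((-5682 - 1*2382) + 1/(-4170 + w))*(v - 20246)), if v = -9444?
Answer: √3276808170870/117 ≈ 15472.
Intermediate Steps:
w = 3468 (w = 3*(-34)² = 3*1156 = 3468)
√(-44925 + ((-5682 - 1*2382) + 1/(-4170 + w))*(v - 20246)) = √(-44925 + ((-5682 - 1*2382) + 1/(-4170 + 3468))*(-9444 - 20246)) = √(-44925 + ((-5682 - 2382) + 1/(-702))*(-29690)) = √(-44925 + (-8064 - 1/702)*(-29690)) = √(-44925 - 5660929/702*(-29690)) = √(-44925 + 84036491005/351) = √(84020722330/351) = √3276808170870/117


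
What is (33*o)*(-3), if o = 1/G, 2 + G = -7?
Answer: 11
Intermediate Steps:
G = -9 (G = -2 - 7 = -9)
o = -1/9 (o = 1/(-9) = -1/9 ≈ -0.11111)
(33*o)*(-3) = (33*(-1/9))*(-3) = -11/3*(-3) = 11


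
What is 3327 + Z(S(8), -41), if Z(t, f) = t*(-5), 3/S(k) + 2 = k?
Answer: 6649/2 ≈ 3324.5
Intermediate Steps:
S(k) = 3/(-2 + k)
Z(t, f) = -5*t
3327 + Z(S(8), -41) = 3327 - 15/(-2 + 8) = 3327 - 15/6 = 3327 - 5*½ = 3327 - 5/2 = 6649/2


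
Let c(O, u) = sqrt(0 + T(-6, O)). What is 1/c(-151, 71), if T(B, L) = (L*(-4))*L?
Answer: -I/302 ≈ -0.0033113*I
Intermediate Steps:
T(B, L) = -4*L**2 (T(B, L) = (-4*L)*L = -4*L**2)
c(O, u) = 2*sqrt(-O**2) (c(O, u) = sqrt(0 - 4*O**2) = sqrt(-4*O**2) = 2*sqrt(-O**2))
1/c(-151, 71) = 1/(2*sqrt(-1*(-151)**2)) = 1/(2*sqrt(-1*22801)) = 1/(2*sqrt(-22801)) = 1/(2*(151*I)) = 1/(302*I) = -I/302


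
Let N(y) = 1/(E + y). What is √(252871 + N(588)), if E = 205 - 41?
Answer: 3*√993052519/188 ≈ 502.86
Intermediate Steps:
E = 164
N(y) = 1/(164 + y)
√(252871 + N(588)) = √(252871 + 1/(164 + 588)) = √(252871 + 1/752) = √(190158993/752) = 3*√993052519/188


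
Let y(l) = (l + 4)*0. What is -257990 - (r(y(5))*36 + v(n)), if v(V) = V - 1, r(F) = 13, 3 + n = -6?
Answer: -258448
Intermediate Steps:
n = -9 (n = -3 - 6 = -9)
y(l) = 0 (y(l) = (4 + l)*0 = 0)
v(V) = -1 + V
-257990 - (r(y(5))*36 + v(n)) = -257990 - (13*36 + (-1 - 9)) = -257990 - (468 - 10) = -257990 - 1*458 = -257990 - 458 = -258448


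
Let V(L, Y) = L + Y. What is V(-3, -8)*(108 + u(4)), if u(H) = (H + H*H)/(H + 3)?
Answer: -8536/7 ≈ -1219.4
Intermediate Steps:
u(H) = (H + H**2)/(3 + H)
V(-3, -8)*(108 + u(4)) = (-3 - 8)*(108 + 4*(1 + 4)/(3 + 4)) = -11*(108 + 4*5/7) = -11*(108 + 4*(1/7)*5) = -11*(108 + 20/7) = -11*776/7 = -8536/7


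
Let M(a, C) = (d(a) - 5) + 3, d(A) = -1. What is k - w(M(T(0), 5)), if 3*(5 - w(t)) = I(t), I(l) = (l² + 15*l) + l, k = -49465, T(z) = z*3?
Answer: -49483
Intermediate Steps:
T(z) = 3*z
M(a, C) = -3 (M(a, C) = (-1 - 5) + 3 = -6 + 3 = -3)
I(l) = l² + 16*l
w(t) = 5 - t*(16 + t)/3
k - w(M(T(0), 5)) = -49465 - (5 - ⅓*(-3)*(16 - 3)) = -49465 - (5 - ⅓*(-3)*13) = -49465 - (5 + 13) = -49465 - 1*18 = -49465 - 18 = -49483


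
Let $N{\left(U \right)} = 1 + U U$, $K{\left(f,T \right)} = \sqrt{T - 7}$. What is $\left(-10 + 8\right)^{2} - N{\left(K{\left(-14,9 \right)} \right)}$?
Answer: $1$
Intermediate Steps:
$K{\left(f,T \right)} = \sqrt{-7 + T}$
$N{\left(U \right)} = 1 + U^{2}$
$\left(-10 + 8\right)^{2} - N{\left(K{\left(-14,9 \right)} \right)} = \left(-10 + 8\right)^{2} - \left(1 + \left(\sqrt{-7 + 9}\right)^{2}\right) = \left(-2\right)^{2} - \left(1 + \left(\sqrt{2}\right)^{2}\right) = 4 - \left(1 + 2\right) = 4 - 3 = 1$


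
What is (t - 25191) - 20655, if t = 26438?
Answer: -19408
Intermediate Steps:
(t - 25191) - 20655 = (26438 - 25191) - 20655 = 1247 - 20655 = -19408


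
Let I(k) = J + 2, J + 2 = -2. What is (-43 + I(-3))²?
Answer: 2025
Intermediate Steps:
J = -4 (J = -2 - 2 = -4)
I(k) = -2 (I(k) = -4 + 2 = -2)
(-43 + I(-3))² = (-43 - 2)² = (-45)² = 2025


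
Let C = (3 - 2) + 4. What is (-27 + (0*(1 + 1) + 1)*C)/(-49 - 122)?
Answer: 22/171 ≈ 0.12865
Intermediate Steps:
C = 5 (C = 1 + 4 = 5)
(-27 + (0*(1 + 1) + 1)*C)/(-49 - 122) = (-27 + (0*(1 + 1) + 1)*5)/(-49 - 122) = (-27 + (0*2 + 1)*5)/(-171) = (-27 + (0 + 1)*5)*(-1/171) = (-27 + 1*5)*(-1/171) = (-27 + 5)*(-1/171) = -22*(-1/171) = 22/171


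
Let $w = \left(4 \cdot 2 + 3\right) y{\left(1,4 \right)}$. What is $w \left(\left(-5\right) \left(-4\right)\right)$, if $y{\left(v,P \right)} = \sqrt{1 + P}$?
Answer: $220 \sqrt{5} \approx 491.94$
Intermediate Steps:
$w = 11 \sqrt{5}$ ($w = \left(4 \cdot 2 + 3\right) \sqrt{1 + 4} = \left(8 + 3\right) \sqrt{5} = 11 \sqrt{5} \approx 24.597$)
$w \left(\left(-5\right) \left(-4\right)\right) = 11 \sqrt{5} \left(\left(-5\right) \left(-4\right)\right) = 11 \sqrt{5} \cdot 20 = 220 \sqrt{5}$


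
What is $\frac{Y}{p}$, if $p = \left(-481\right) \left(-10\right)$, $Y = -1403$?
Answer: $- \frac{1403}{4810} \approx -0.29168$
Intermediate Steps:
$p = 4810$
$\frac{Y}{p} = - \frac{1403}{4810}$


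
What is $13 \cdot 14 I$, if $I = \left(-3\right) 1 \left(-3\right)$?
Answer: $1638$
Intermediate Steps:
$I = 9$ ($I = \left(-3\right) \left(-3\right) = 9$)
$13 \cdot 14 I = 13 \cdot 14 \cdot 9 = 182 \cdot 9 = 1638$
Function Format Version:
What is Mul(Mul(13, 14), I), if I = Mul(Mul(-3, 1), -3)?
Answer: 1638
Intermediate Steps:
I = 9 (I = Mul(-3, -3) = 9)
Mul(Mul(13, 14), I) = Mul(Mul(13, 14), 9) = Mul(182, 9) = 1638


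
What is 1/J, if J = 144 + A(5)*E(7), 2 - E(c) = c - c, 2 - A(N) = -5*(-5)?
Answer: 1/98 ≈ 0.010204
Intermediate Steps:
A(N) = -23 (A(N) = 2 - (-5)*(-5) = 2 - 1*25 = 2 - 25 = -23)
E(c) = 2 (E(c) = 2 - (c - c) = 2 - 1*0 = 2 + 0 = 2)
J = 98 (J = 144 - 23*2 = 144 - 46 = 98)
1/J = 1/98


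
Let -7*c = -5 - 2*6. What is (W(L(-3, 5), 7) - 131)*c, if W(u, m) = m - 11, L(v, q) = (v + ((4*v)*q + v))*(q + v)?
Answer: -2295/7 ≈ -327.86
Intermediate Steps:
L(v, q) = (q + v)*(2*v + 4*q*v) (L(v, q) = (v + (4*q*v + v))*(q + v) = (v + (v + 4*q*v))*(q + v) = (2*v + 4*q*v)*(q + v) = (q + v)*(2*v + 4*q*v))
W(u, m) = -11 + m
c = 17/7 (c = -(-5 - 2*6)/7 = -(-5 - 12)/7 = -1/7*(-17) = 17/7 ≈ 2.4286)
(W(L(-3, 5), 7) - 131)*c = ((-11 + 7) - 131)*(17/7) = (-4 - 131)*(17/7) = -135*17/7 = -2295/7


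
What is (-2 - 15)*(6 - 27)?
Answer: 357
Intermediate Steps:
(-2 - 15)*(6 - 27) = -17*(-21) = 357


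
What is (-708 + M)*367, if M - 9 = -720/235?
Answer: -12109899/47 ≈ -2.5766e+5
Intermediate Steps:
M = 279/47 (M = 9 - 720/235 = 9 - 720*1/235 = 9 - 144/47 = 279/47 ≈ 5.9362)
(-708 + M)*367 = (-708 + 279/47)*367 = -32997/47*367 = -12109899/47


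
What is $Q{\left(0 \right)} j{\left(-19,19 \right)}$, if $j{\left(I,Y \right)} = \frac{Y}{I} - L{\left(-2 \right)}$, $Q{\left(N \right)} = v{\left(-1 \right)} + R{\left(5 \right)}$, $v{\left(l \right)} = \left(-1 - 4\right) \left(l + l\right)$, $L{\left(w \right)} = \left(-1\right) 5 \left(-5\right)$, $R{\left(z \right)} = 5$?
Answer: $-390$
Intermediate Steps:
$L{\left(w \right)} = 25$ ($L{\left(w \right)} = \left(-5\right) \left(-5\right) = 25$)
$v{\left(l \right)} = - 10 l$ ($v{\left(l \right)} = - 5 \cdot 2 l = - 10 l$)
$Q{\left(N \right)} = 15$ ($Q{\left(N \right)} = \left(-10\right) \left(-1\right) + 5 = 10 + 5 = 15$)
$j{\left(I,Y \right)} = -25 + \frac{Y}{I}$ ($j{\left(I,Y \right)} = \frac{Y}{I} - 25 = -25 + \frac{Y}{I}$)
$Q{\left(0 \right)} j{\left(-19,19 \right)} = 15 \left(-25 + \frac{19}{-19}\right) = 15 \left(-25 + 19 \left(- \frac{1}{19}\right)\right) = 15 \left(-25 - 1\right) = 15 \left(-26\right) = -390$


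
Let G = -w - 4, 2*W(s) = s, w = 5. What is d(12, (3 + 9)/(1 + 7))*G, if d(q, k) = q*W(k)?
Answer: -81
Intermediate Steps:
W(s) = s/2
d(q, k) = k*q/2 (d(q, k) = q*(k/2) = k*q/2)
G = -9 (G = -1*5 - 4 = -5 - 4 = -9)
d(12, (3 + 9)/(1 + 7))*G = ((½)*((3 + 9)/(1 + 7))*12)*(-9) = ((½)*(12/8)*12)*(-9) = ((½)*(12*(⅛))*12)*(-9) = ((½)*(3/2)*12)*(-9) = 9*(-9) = -81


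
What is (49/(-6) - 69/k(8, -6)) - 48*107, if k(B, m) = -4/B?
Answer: -30037/6 ≈ -5006.2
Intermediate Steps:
(49/(-6) - 69/k(8, -6)) - 48*107 = (49/(-6) - 69/((-4/8))) - 48*107 = (49*(-⅙) - 69/((-4*⅛))) - 5136 = (-49/6 - 69/(-½)) - 5136 = (-49/6 - 69*(-2)) - 5136 = (-49/6 + 138) - 5136 = 779/6 - 5136 = -30037/6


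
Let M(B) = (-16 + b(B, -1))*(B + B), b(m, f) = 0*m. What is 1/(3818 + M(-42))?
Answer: 1/5162 ≈ 0.00019372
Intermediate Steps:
b(m, f) = 0
M(B) = -32*B (M(B) = (-16 + 0)*(B + B) = -32*B)
1/(3818 + M(-42)) = 1/(3818 - 32*(-42)) = 1/(3818 + 1344) = 1/5162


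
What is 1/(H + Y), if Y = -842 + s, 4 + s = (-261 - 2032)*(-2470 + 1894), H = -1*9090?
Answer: 1/1310832 ≈ 7.6287e-7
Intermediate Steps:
H = -9090
s = 1320764 (s = -4 + (-261 - 2032)*(-2470 + 1894) = -4 - 2293*(-576) = -4 + 1320768 = 1320764)
Y = 1319922 (Y = -842 + 1320764 = 1319922)
1/(H + Y) = 1/(-9090 + 1319922) = 1/1310832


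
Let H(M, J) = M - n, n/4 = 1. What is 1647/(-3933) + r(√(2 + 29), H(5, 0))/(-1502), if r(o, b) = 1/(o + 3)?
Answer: -6045741/14440228 - √31/33044 ≈ -0.41884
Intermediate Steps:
n = 4 (n = 4*1 = 4)
H(M, J) = -4 + M (H(M, J) = M - 1*4 = M - 4 = -4 + M)
r(o, b) = 1/(3 + o)
1647/(-3933) + r(√(2 + 29), H(5, 0))/(-1502) = 1647/(-3933) + 1/((3 + √(2 + 29))*(-1502)) = 1647*(-1/3933) - 1/1502/(3 + √31) = -183/437 - 1/(1502*(3 + √31))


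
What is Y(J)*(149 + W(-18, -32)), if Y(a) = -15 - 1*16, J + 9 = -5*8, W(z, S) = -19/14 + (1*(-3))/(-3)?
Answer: -64511/14 ≈ -4607.9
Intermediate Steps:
W(z, S) = -5/14 (W(z, S) = -19*1/14 - 3*(-⅓) = -19/14 + 1 = -5/14)
J = -49 (J = -9 - 5*8 = -9 - 40 = -49)
Y(a) = -31 (Y(a) = -15 - 16 = -31)
Y(J)*(149 + W(-18, -32)) = -31*(149 - 5/14) = -31*2081/14 = -64511/14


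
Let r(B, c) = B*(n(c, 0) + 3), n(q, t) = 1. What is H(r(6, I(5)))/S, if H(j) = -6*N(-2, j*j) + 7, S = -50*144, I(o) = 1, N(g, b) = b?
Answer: 3449/7200 ≈ 0.47903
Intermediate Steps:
r(B, c) = 4*B (r(B, c) = B*(1 + 3) = B*4 = 4*B)
S = -7200
H(j) = 7 - 6*j² (H(j) = -6*j*j + 7 = -6*j² + 7 = 7 - 6*j²)
H(r(6, I(5)))/S = (7 - 6*(4*6)²)/(-7200) = (7 - 6*24²)*(-1/7200) = (7 - 6*576)*(-1/7200) = (7 - 3456)*(-1/7200) = -3449*(-1/7200) = 3449/7200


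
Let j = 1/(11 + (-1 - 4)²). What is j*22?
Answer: 11/18 ≈ 0.61111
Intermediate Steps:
j = 1/36 (j = 1/(11 + (-5)²) = 1/(11 + 25) = 1/36 ≈ 0.027778)
j*22 = (1/36)*22 = 11/18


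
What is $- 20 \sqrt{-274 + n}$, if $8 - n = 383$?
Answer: $- 20 i \sqrt{649} \approx - 509.51 i$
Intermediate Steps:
$n = -375$ ($n = 8 - 383 = -375$)
$- 20 \sqrt{-274 + n} = - 20 \sqrt{-274 - 375} = - 20 \sqrt{-649} = - 20 i \sqrt{649}$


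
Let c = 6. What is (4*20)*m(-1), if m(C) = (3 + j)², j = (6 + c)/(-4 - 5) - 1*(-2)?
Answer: 9680/9 ≈ 1075.6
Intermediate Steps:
j = ⅔ (j = (6 + 6)/(-4 - 5) - 1*(-2) = 12/(-9) + 2 = 12*(-⅑) + 2 = -4/3 + 2 = ⅔ ≈ 0.66667)
m(C) = 121/9 (m(C) = (3 + ⅔)² = (11/3)² = 121/9)
(4*20)*m(-1) = (4*20)*(121/9) = 80*(121/9) = 9680/9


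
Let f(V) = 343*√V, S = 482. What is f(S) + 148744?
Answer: 148744 + 343*√482 ≈ 1.5627e+5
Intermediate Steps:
f(S) + 148744 = 343*√482 + 148744 = 148744 + 343*√482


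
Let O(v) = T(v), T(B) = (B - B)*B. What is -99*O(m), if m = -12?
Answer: 0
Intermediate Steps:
T(B) = 0 (T(B) = 0*B = 0)
O(v) = 0
-99*O(m) = -99*0 = 0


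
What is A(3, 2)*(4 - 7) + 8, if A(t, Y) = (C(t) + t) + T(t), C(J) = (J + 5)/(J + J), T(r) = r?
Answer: -14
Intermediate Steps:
C(J) = (5 + J)/(2*J) (C(J) = (5 + J)/((2*J)) = (5 + J)*(1/(2*J)) = (5 + J)/(2*J))
A(t, Y) = 2*t + (5 + t)/(2*t) (A(t, Y) = ((5 + t)/(2*t) + t) + t = (t + (5 + t)/(2*t)) + t = 2*t + (5 + t)/(2*t))
A(3, 2)*(4 - 7) + 8 = ((½)*(5 + 3 + 4*3²)/3)*(4 - 7) + 8 = ((½)*(⅓)*(5 + 3 + 4*9))*(-3) + 8 = ((½)*(⅓)*(5 + 3 + 36))*(-3) + 8 = ((½)*(⅓)*44)*(-3) + 8 = (22/3)*(-3) + 8 = -22 + 8 = -14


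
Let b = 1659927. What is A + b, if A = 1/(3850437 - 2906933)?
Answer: 1566147764209/943504 ≈ 1.6599e+6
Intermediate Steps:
A = 1/943504 ≈ 1.0599e-6
A + b = 1/943504 + 1659927 = 1566147764209/943504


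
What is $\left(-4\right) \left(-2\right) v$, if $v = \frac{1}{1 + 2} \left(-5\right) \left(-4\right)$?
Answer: $\frac{160}{3} \approx 53.333$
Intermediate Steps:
$v = \frac{20}{3}$ ($v = \frac{1}{3} \left(-5\right) \left(-4\right) = \left(- \frac{5}{3}\right) \left(-4\right) = \frac{20}{3} \approx 6.6667$)
$\left(-4\right) \left(-2\right) v = \left(-4\right) \left(-2\right) \frac{20}{3} = 8 \cdot \frac{20}{3} = \frac{160}{3}$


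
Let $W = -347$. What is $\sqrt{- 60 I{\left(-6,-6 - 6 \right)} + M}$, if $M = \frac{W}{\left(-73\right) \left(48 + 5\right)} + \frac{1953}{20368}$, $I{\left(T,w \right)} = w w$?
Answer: $\frac{i \sqrt{3353348296190924399}}{19700948} \approx 92.951 i$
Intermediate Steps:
$I{\left(T,w \right)} = w^{2}$
$M = \frac{14623853}{78803792}$ ($M = - \frac{347}{\left(-73\right) \left(48 + 5\right)} + \frac{1953}{20368} = - \frac{347}{\left(-73\right) 53} + 1953 \cdot \frac{1}{20368} = - \frac{347}{-3869} + \frac{1953}{20368} = \left(-347\right) \left(- \frac{1}{3869}\right) + \frac{1953}{20368} = \frac{347}{3869} + \frac{1953}{20368} = \frac{14623853}{78803792} \approx 0.18557$)
$\sqrt{- 60 I{\left(-6,-6 - 6 \right)} + M} = \sqrt{- 60 \left(-6 - 6\right)^{2} + \frac{14623853}{78803792}} = \sqrt{- 60 \left(-12\right)^{2} + \frac{14623853}{78803792}} = \sqrt{\left(-60\right) 144 + \frac{14623853}{78803792}} = \sqrt{-8640 + \frac{14623853}{78803792}} = \sqrt{- \frac{680850139027}{78803792}} = \frac{i \sqrt{3353348296190924399}}{19700948}$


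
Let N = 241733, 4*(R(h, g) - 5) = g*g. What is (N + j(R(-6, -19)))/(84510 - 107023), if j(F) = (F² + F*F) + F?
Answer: -2079787/180104 ≈ -11.548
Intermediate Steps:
R(h, g) = 5 + g²/4 (R(h, g) = 5 + (g*g)/4 = 5 + g²/4)
j(F) = F + 2*F² (j(F) = (F² + F²) + F = 2*F² + F = F + 2*F²)
(N + j(R(-6, -19)))/(84510 - 107023) = (241733 + (5 + (¼)*(-19)²)*(1 + 2*(5 + (¼)*(-19)²)))/(84510 - 107023) = (241733 + (5 + (¼)*361)*(1 + 2*(5 + (¼)*361)))/(-22513) = (241733 + (5 + 361/4)*(1 + 2*(5 + 361/4)))*(-1/22513) = (241733 + 381*(1 + 2*(381/4))/4)*(-1/22513) = (241733 + 381*(1 + 381/2)/4)*(-1/22513) = (241733 + (381/4)*(383/2))*(-1/22513) = (241733 + 145923/8)*(-1/22513) = (2079787/8)*(-1/22513) = -2079787/180104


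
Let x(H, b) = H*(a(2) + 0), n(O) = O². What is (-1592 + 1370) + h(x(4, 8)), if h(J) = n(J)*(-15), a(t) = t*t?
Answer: -4062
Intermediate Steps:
a(t) = t²
x(H, b) = 4*H (x(H, b) = H*(2² + 0) = H*(4 + 0) = H*4 = 4*H)
h(J) = -15*J² (h(J) = J²*(-15) = -15*J²)
(-1592 + 1370) + h(x(4, 8)) = (-1592 + 1370) - 15*(4*4)² = -222 - 15*16² = -222 - 15*256 = -222 - 3840 = -4062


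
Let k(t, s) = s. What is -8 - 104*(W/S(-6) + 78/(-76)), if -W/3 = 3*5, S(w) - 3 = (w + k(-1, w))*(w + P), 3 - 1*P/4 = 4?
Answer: 106556/779 ≈ 136.79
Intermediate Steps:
P = -4 (P = 12 - 4*4 = 12 - 16 = -4)
S(w) = 3 + 2*w*(-4 + w) (S(w) = 3 + (w + w)*(w - 4) = 3 + (2*w)*(-4 + w) = 3 + 2*w*(-4 + w))
W = -45 (W = -9*5 = -3*15 = -45)
-8 - 104*(W/S(-6) + 78/(-76)) = -8 - 104*(-45/(3 - 8*(-6) + 2*(-6)**2) + 78/(-76)) = -8 - 104*(-45/(3 + 48 + 2*36) + 78*(-1/76)) = -8 - 104*(-45/(3 + 48 + 72) - 39/38) = -8 - 104*(-45/123 - 39/38) = -8 - 104*(-45*1/123 - 39/38) = -8 - 104*(-15/41 - 39/38) = -8 - 104*(-2169/1558) = -8 + 112788/779 = 106556/779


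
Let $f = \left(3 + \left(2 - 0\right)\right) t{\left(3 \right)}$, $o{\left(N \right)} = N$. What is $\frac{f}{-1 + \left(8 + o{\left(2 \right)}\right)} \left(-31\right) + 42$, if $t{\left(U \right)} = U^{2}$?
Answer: $-113$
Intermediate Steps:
$f = 45$ ($f = \left(3 + \left(2 - 0\right)\right) 3^{2} = \left(3 + \left(2 + 0\right)\right) 9 = \left(3 + 2\right) 9 = 5 \cdot 9 = 45$)
$\frac{f}{-1 + \left(8 + o{\left(2 \right)}\right)} \left(-31\right) + 42 = \frac{1}{-1 + \left(8 + 2\right)} 45 \left(-31\right) + 42 = \frac{1}{-1 + 10} \cdot 45 \left(-31\right) + 42 = \frac{1}{9} \cdot 45 \left(-31\right) + 42 = 5 \left(-31\right) + 42 = -155 + 42 = -113$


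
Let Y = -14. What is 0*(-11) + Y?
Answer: -14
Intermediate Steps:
0*(-11) + Y = 0*(-11) - 14 = 0 - 14 = -14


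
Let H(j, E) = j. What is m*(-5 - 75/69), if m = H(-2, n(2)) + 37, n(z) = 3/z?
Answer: -4900/23 ≈ -213.04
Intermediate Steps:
m = 35 (m = -2 + 37 = 35)
m*(-5 - 75/69) = 35*(-5 - 75/69) = 35*(-5 - 75*1/69) = 35*(-5 - 25/23) = 35*(-140/23) = -4900/23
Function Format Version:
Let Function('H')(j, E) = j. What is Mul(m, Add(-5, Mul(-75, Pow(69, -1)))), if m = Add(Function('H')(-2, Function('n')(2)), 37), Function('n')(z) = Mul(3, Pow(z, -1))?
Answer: Rational(-4900, 23) ≈ -213.04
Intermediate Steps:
m = 35 (m = Add(-2, 37) = 35)
Mul(m, Add(-5, Mul(-75, Pow(69, -1)))) = Mul(35, Add(-5, Mul(-75, Pow(69, -1)))) = Mul(35, Add(-5, Mul(-75, Rational(1, 69)))) = Mul(35, Add(-5, Rational(-25, 23))) = Mul(35, Rational(-140, 23)) = Rational(-4900, 23)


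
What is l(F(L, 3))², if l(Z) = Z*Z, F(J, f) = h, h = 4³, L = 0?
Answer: 16777216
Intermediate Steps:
h = 64
F(J, f) = 64
l(Z) = Z²
l(F(L, 3))² = (64²)² = 4096² = 16777216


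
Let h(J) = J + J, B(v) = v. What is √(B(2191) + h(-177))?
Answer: √1837 ≈ 42.860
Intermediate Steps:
h(J) = 2*J
√(B(2191) + h(-177)) = √(2191 + 2*(-177)) = √(2191 - 354) = √1837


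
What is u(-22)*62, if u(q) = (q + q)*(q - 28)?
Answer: 136400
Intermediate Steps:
u(q) = 2*q*(-28 + q) (u(q) = (2*q)*(-28 + q) = 2*q*(-28 + q))
u(-22)*62 = (2*(-22)*(-28 - 22))*62 = (2*(-22)*(-50))*62 = 2200*62 = 136400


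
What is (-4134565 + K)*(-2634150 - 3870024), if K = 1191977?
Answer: 19139104362312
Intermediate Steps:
(-4134565 + K)*(-2634150 - 3870024) = (-4134565 + 1191977)*(-2634150 - 3870024) = -2942588*(-6504174) = 19139104362312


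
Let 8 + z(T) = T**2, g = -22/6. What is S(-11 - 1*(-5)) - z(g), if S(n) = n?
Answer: -103/9 ≈ -11.444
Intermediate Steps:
g = -11/3 (g = -22*1/6 = -11/3 ≈ -3.6667)
z(T) = -8 + T**2
S(-11 - 1*(-5)) - z(g) = (-11 - 1*(-5)) - (-8 + (-11/3)**2) = (-11 + 5) - (-8 + 121/9) = -6 - 1*49/9 = -6 - 49/9 = -103/9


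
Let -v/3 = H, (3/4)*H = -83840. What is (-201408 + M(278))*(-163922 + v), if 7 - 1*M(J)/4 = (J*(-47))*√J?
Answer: -34524184440 + 8960035632*√278 ≈ 1.1487e+11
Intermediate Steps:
H = -335360/3 (H = (4/3)*(-83840) = -335360/3 ≈ -1.1179e+5)
v = 335360 (v = -3*(-335360/3) = 335360)
M(J) = 28 + 188*J^(3/2) (M(J) = 28 - 4*J*(-47)*√J = 28 - 4*(-47*J)*√J = 28 - (-188)*J^(3/2) = 28 + 188*J^(3/2))
(-201408 + M(278))*(-163922 + v) = (-201408 + (28 + 188*278^(3/2)))*(-163922 + 335360) = (-201408 + (28 + 188*(278*√278)))*171438 = (-201408 + (28 + 52264*√278))*171438 = (-201380 + 52264*√278)*171438 = -34524184440 + 8960035632*√278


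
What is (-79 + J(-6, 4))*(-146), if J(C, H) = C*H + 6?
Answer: 14162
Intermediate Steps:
J(C, H) = 6 + C*H
(-79 + J(-6, 4))*(-146) = (-79 + (6 - 6*4))*(-146) = (-79 + (6 - 24))*(-146) = (-79 - 18)*(-146) = -97*(-146) = 14162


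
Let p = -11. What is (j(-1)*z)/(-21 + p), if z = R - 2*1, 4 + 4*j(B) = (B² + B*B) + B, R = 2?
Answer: 0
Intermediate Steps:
j(B) = -1 + B²/2 + B/4 (j(B) = -1 + ((B² + B*B) + B)/4 = -1 + ((B² + B²) + B)/4 = -1 + (2*B² + B)/4 = -1 + (B + 2*B²)/4 = -1 + (B²/2 + B/4) = -1 + B²/2 + B/4)
z = 0 (z = 2 - 2*1 = 2 - 2 = 0)
(j(-1)*z)/(-21 + p) = ((-1 + (½)*(-1)² + (¼)*(-1))*0)/(-21 - 11) = ((-1 + (½)*1 - ¼)*0)/(-32) = ((-1 + ½ - ¼)*0)*(-1/32) = -¾*0*(-1/32) = 0*(-1/32) = 0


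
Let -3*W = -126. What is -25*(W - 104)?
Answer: 1550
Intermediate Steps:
W = 42 (W = -⅓*(-126) = 42)
-25*(W - 104) = -25*(42 - 104) = -25*(-62) = 1550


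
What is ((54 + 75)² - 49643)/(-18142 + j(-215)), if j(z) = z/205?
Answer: 1353082/743865 ≈ 1.8190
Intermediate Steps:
j(z) = z/205 (j(z) = z*(1/205) = z/205)
((54 + 75)² - 49643)/(-18142 + j(-215)) = ((54 + 75)² - 49643)/(-18142 + (1/205)*(-215)) = (129² - 49643)/(-18142 - 43/41) = (16641 - 49643)/(-743865/41) = -33002*(-41/743865) = 1353082/743865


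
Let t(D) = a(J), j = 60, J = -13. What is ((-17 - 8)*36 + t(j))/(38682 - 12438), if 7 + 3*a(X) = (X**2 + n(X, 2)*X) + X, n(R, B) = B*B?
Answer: -2603/78732 ≈ -0.033062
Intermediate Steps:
n(R, B) = B**2
a(X) = -7/3 + X**2/3 + 5*X/3 (a(X) = -7/3 + ((X**2 + 2**2*X) + X)/3 = -7/3 + ((X**2 + 4*X) + X)/3 = -7/3 + (X**2 + 5*X)/3 = -7/3 + (X**2/3 + 5*X/3) = -7/3 + X**2/3 + 5*X/3)
t(D) = 97/3 (t(D) = -7/3 + (1/3)*(-13)**2 + (5/3)*(-13) = -7/3 + (1/3)*169 - 65/3 = -7/3 + 169/3 - 65/3 = 97/3)
((-17 - 8)*36 + t(j))/(38682 - 12438) = ((-17 - 8)*36 + 97/3)/(38682 - 12438) = (-25*36 + 97/3)/26244 = (-900 + 97/3)*(1/26244) = -2603/3*1/26244 = -2603/78732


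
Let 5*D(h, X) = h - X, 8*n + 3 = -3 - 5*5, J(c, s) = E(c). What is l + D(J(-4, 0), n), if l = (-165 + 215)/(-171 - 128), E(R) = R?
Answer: -2299/11960 ≈ -0.19222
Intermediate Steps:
J(c, s) = c
l = -50/299 (l = 50/(-299) = 50*(-1/299) = -50/299 ≈ -0.16722)
n = -31/8 (n = -3/8 + (-3 - 5*5)/8 = -3/8 + (-3 - 25)/8 = -3/8 + (⅛)*(-28) = -3/8 - 7/2 = -31/8 ≈ -3.8750)
D(h, X) = -X/5 + h/5 (D(h, X) = (h - X)/5 = -X/5 + h/5)
l + D(J(-4, 0), n) = -50/299 + (-⅕*(-31/8) + (⅕)*(-4)) = -50/299 + (31/40 - ⅘) = -50/299 - 1/40 = -2299/11960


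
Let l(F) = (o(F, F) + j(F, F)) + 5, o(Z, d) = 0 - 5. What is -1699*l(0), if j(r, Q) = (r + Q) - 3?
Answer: 5097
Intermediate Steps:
o(Z, d) = -5
j(r, Q) = -3 + Q + r (j(r, Q) = (Q + r) - 3 = -3 + Q + r)
l(F) = -3 + 2*F (l(F) = (-5 + (-3 + F + F)) + 5 = (-5 + (-3 + 2*F)) + 5 = (-8 + 2*F) + 5 = -3 + 2*F)
-1699*l(0) = -1699*(-3 + 2*0) = -1699*(-3 + 0) = -1699*(-3) = 5097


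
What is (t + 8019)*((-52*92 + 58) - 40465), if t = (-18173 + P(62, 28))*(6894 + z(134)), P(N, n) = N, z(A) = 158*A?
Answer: 22970373218637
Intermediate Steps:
t = -508303326 (t = (-18173 + 62)*(6894 + 158*134) = -18111*(6894 + 21172) = -18111*28066 = -508303326)
(t + 8019)*((-52*92 + 58) - 40465) = (-508303326 + 8019)*((-52*92 + 58) - 40465) = -508295307*((-4784 + 58) - 40465) = -508295307*(-4726 - 40465) = -508295307*(-45191) = 22970373218637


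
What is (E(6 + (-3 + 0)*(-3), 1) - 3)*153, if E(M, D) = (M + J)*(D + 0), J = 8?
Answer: 3060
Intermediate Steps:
E(M, D) = D*(8 + M) (E(M, D) = (M + 8)*(D + 0) = (8 + M)*D = D*(8 + M))
(E(6 + (-3 + 0)*(-3), 1) - 3)*153 = (1*(8 + (6 + (-3 + 0)*(-3))) - 3)*153 = (1*(8 + (6 - 3*(-3))) - 3)*153 = (1*(8 + (6 + 9)) - 3)*153 = (1*(8 + 15) - 3)*153 = (1*23 - 3)*153 = (23 - 3)*153 = 20*153 = 3060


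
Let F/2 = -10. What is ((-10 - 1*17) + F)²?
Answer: 2209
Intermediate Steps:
F = -20 (F = 2*(-10) = -20)
((-10 - 1*17) + F)² = ((-10 - 1*17) - 20)² = ((-10 - 17) - 20)² = (-27 - 20)² = (-47)² = 2209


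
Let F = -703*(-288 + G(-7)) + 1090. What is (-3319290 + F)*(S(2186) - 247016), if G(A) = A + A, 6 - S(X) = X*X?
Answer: 15608999521764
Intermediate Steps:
S(X) = 6 - X**2 (S(X) = 6 - X*X = 6 - X**2)
G(A) = 2*A
F = 213396 (F = -703*(-288 + 2*(-7)) + 1090 = -703*(-288 - 14) + 1090 = -703*(-302) + 1090 = 212306 + 1090 = 213396)
(-3319290 + F)*(S(2186) - 247016) = (-3319290 + 213396)*((6 - 1*2186**2) - 247016) = -3105894*((6 - 1*4778596) - 247016) = -3105894*((6 - 4778596) - 247016) = -3105894*(-4778590 - 247016) = -3105894*(-5025606) = 15608999521764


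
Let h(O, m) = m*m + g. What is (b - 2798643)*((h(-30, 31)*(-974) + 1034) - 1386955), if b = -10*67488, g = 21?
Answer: 8136342066447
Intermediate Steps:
b = -674880
h(O, m) = 21 + m² (h(O, m) = m*m + 21 = m² + 21 = 21 + m²)
(b - 2798643)*((h(-30, 31)*(-974) + 1034) - 1386955) = (-674880 - 2798643)*(((21 + 31²)*(-974) + 1034) - 1386955) = -3473523*(((21 + 961)*(-974) + 1034) - 1386955) = -3473523*((982*(-974) + 1034) - 1386955) = -3473523*((-956468 + 1034) - 1386955) = -3473523*(-955434 - 1386955) = -3473523*(-2342389) = 8136342066447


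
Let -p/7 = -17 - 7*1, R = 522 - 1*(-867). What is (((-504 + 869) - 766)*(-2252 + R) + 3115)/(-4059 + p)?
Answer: -349178/3891 ≈ -89.740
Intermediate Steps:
R = 1389 (R = 522 + 867 = 1389)
p = 168 (p = -7*(-17 - 7*1) = -7*(-17 - 7) = -7*(-24) = 168)
(((-504 + 869) - 766)*(-2252 + R) + 3115)/(-4059 + p) = (((-504 + 869) - 766)*(-2252 + 1389) + 3115)/(-4059 + 168) = ((365 - 766)*(-863) + 3115)/(-3891) = (-401*(-863) + 3115)*(-1/3891) = (346063 + 3115)*(-1/3891) = 349178*(-1/3891) = -349178/3891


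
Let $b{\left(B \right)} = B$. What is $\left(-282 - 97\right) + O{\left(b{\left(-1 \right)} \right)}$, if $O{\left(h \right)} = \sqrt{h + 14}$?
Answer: $-379 + \sqrt{13} \approx -375.39$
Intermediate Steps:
$O{\left(h \right)} = \sqrt{14 + h}$
$\left(-282 - 97\right) + O{\left(b{\left(-1 \right)} \right)} = \left(-282 - 97\right) + \sqrt{14 - 1} = -379 + \sqrt{13}$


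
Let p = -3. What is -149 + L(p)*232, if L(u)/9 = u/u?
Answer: 1939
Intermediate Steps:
L(u) = 9 (L(u) = 9*(u/u) = 9*1 = 9)
-149 + L(p)*232 = -149 + 9*232 = -149 + 2088 = 1939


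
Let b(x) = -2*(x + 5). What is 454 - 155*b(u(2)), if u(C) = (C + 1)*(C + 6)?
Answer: 9444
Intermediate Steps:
u(C) = (1 + C)*(6 + C)
b(x) = -10 - 2*x (b(x) = -2*(5 + x) = -10 - 2*x)
454 - 155*b(u(2)) = 454 - 155*(-10 - 2*(6 + 2² + 7*2)) = 454 - 155*(-10 - 2*(6 + 4 + 14)) = 454 - 155*(-10 - 2*24) = 454 - 155*(-10 - 48) = 454 - 155*(-58) = 454 + 8990 = 9444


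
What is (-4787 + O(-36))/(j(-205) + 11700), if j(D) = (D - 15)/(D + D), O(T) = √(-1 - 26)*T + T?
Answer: -197743/479722 - 2214*I*√3/239861 ≈ -0.4122 - 0.015987*I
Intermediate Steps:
O(T) = T + 3*I*T*√3 (O(T) = √(-27)*T + T = (3*I*√3)*T + T = 3*I*T*√3 + T = T + 3*I*T*√3)
j(D) = (-15 + D)/(2*D) (j(D) = (-15 + D)/((2*D)) = (-15 + D)*(1/(2*D)) = (-15 + D)/(2*D))
(-4787 + O(-36))/(j(-205) + 11700) = (-4787 - 36*(1 + 3*I*√3))/((½)*(-15 - 205)/(-205) + 11700) = (-4787 + (-36 - 108*I*√3))/((½)*(-1/205)*(-220) + 11700) = (-4823 - 108*I*√3)/(22/41 + 11700) = (-4823 - 108*I*√3)/(479722/41) = (-4823 - 108*I*√3)*(41/479722) = -197743/479722 - 2214*I*√3/239861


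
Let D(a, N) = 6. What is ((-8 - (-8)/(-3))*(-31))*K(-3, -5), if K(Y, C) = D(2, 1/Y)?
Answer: 1984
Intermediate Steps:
K(Y, C) = 6
((-8 - (-8)/(-3))*(-31))*K(-3, -5) = ((-8 - (-8)/(-3))*(-31))*6 = ((-8 - (-8)*(-1)/3)*(-31))*6 = ((-8 - 1*8/3)*(-31))*6 = ((-8 - 8/3)*(-31))*6 = -32/3*(-31)*6 = (992/3)*6 = 1984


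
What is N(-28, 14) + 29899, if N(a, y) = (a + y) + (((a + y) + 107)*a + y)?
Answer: 27295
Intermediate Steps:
N(a, y) = a + 2*y + a*(107 + a + y) (N(a, y) = (a + y) + ((107 + a + y)*a + y) = (a + y) + (a*(107 + a + y) + y) = (a + y) + (y + a*(107 + a + y)) = a + 2*y + a*(107 + a + y))
N(-28, 14) + 29899 = ((-28)² + 2*14 + 108*(-28) - 28*14) + 29899 = (784 + 28 - 3024 - 392) + 29899 = -2604 + 29899 = 27295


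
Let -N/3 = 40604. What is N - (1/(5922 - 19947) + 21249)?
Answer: -2006430524/14025 ≈ -1.4306e+5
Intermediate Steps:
N = -121812 (N = -3*40604 = -121812)
N - (1/(5922 - 19947) + 21249) = -121812 - (1/(5922 - 19947) + 21249) = -121812 - (1/(-14025) + 21249) = -121812 - (-1/14025 + 21249) = -121812 - 1*298017224/14025 = -121812 - 298017224/14025 = -2006430524/14025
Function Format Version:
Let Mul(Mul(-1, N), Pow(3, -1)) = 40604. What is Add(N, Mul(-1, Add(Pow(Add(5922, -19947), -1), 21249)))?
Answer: Rational(-2006430524, 14025) ≈ -1.4306e+5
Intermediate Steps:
N = -121812 (N = Mul(-3, 40604) = -121812)
Add(N, Mul(-1, Add(Pow(Add(5922, -19947), -1), 21249))) = Add(-121812, Mul(-1, Add(Pow(Add(5922, -19947), -1), 21249))) = Add(-121812, Mul(-1, Add(Pow(-14025, -1), 21249))) = Add(-121812, Mul(-1, Add(Rational(-1, 14025), 21249))) = Add(-121812, Mul(-1, Rational(298017224, 14025))) = Add(-121812, Rational(-298017224, 14025)) = Rational(-2006430524, 14025)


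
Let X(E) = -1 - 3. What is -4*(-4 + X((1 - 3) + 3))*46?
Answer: 1472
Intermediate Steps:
X(E) = -4
-4*(-4 + X((1 - 3) + 3))*46 = -4*(-4 - 4)*46 = -4*(-8)*46 = 32*46 = 1472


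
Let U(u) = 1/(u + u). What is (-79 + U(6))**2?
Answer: 896809/144 ≈ 6227.8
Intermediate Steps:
U(u) = 1/(2*u)
(-79 + U(6))**2 = (-79 + (1/2)/6)**2 = (-79 + (1/2)*(1/6))**2 = (-79 + 1/12)**2 = (-947/12)**2 = 896809/144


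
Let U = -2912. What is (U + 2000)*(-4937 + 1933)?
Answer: 2739648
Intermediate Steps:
(U + 2000)*(-4937 + 1933) = (-2912 + 2000)*(-4937 + 1933) = -912*(-3004) = 2739648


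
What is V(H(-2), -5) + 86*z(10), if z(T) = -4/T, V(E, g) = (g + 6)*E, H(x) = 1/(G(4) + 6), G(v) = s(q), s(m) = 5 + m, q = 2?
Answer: -2231/65 ≈ -34.323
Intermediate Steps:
G(v) = 7 (G(v) = 5 + 2 = 7)
H(x) = 1/13 (H(x) = 1/(7 + 6) = 1/13)
V(E, g) = E*(6 + g) (V(E, g) = (6 + g)*E = E*(6 + g))
V(H(-2), -5) + 86*z(10) = (6 - 5)/13 + 86*(-4/10) = (1/13)*1 + 86*(-4*⅒) = 1/13 + 86*(-⅖) = 1/13 - 172/5 = -2231/65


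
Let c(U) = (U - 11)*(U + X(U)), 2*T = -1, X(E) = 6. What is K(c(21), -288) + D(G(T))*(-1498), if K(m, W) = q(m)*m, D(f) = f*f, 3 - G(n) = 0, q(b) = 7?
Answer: -11592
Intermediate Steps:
T = -1/2 (T = (1/2)*(-1) = -1/2 ≈ -0.50000)
c(U) = (-11 + U)*(6 + U) (c(U) = (U - 11)*(U + 6) = (-11 + U)*(6 + U))
G(n) = 3 (G(n) = 3 - 1*0 = 3 + 0 = 3)
D(f) = f**2
K(m, W) = 7*m
K(c(21), -288) + D(G(T))*(-1498) = 7*(-66 + 21**2 - 5*21) + 3**2*(-1498) = 7*(-66 + 441 - 105) + 9*(-1498) = 7*270 - 13482 = 1890 - 13482 = -11592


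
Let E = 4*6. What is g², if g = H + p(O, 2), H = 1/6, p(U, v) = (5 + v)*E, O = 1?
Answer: 1018081/36 ≈ 28280.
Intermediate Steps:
E = 24
p(U, v) = 120 + 24*v (p(U, v) = (5 + v)*24 = 120 + 24*v)
H = ⅙ ≈ 0.16667
g = 1009/6 (g = ⅙ + (120 + 24*2) = ⅙ + (120 + 48) = ⅙ + 168 = 1009/6 ≈ 168.17)
g² = (1009/6)² = 1018081/36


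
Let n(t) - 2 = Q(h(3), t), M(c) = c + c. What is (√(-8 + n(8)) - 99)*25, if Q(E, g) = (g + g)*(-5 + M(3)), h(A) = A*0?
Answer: -2475 + 25*√10 ≈ -2395.9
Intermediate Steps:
M(c) = 2*c
h(A) = 0
Q(E, g) = 2*g (Q(E, g) = (g + g)*(-5 + 2*3) = (2*g)*(-5 + 6) = (2*g)*1 = 2*g)
n(t) = 2 + 2*t
(√(-8 + n(8)) - 99)*25 = (√(-8 + (2 + 2*8)) - 99)*25 = (√(-8 + (2 + 16)) - 99)*25 = (√(-8 + 18) - 99)*25 = (√10 - 99)*25 = (-99 + √10)*25 = -2475 + 25*√10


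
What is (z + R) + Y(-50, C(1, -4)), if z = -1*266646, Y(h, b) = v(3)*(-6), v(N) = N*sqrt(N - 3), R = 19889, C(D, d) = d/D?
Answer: -246757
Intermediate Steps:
v(N) = N*sqrt(-3 + N)
Y(h, b) = 0 (Y(h, b) = (3*sqrt(-3 + 3))*(-6) = (3*sqrt(0))*(-6) = (3*0)*(-6) = 0*(-6) = 0)
z = -266646
(z + R) + Y(-50, C(1, -4)) = (-266646 + 19889) + 0 = -246757 + 0 = -246757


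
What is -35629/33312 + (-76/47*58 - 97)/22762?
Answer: -19207555855/17818821984 ≈ -1.0779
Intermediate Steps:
-35629/33312 + (-76/47*58 - 97)/22762 = -35629*1/33312 + (-76*1/47*58 - 97)*(1/22762) = -35629/33312 + (-76/47*58 - 97)*(1/22762) = -35629/33312 + (-4408/47 - 97)*(1/22762) = -35629/33312 - 8967/47*1/22762 = -35629/33312 - 8967/1069814 = -19207555855/17818821984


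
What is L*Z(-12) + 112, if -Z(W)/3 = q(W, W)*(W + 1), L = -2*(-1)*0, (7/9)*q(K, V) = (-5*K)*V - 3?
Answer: 112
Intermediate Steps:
q(K, V) = -27/7 - 45*K*V/7 (q(K, V) = 9*((-5*K)*V - 3)/7 = 9*(-5*K*V - 3)/7 = 9*(-3 - 5*K*V)/7 = -27/7 - 45*K*V/7)
L = 0 (L = 2*0 = 0)
Z(W) = -3*(1 + W)*(-27/7 - 45*W²/7) (Z(W) = -3*(-27/7 - 45*W*W/7)*(W + 1) = -3*(-27/7 - 45*W²/7)*(1 + W) = -3*(1 + W)*(-27/7 - 45*W²/7))
L*Z(-12) + 112 = 0*(27*(1 - 12)*(3 + 5*(-12)²)/7) + 112 = 0*((27/7)*(-11)*(3 + 5*144)) + 112 = 0*((27/7)*(-11)*(3 + 720)) + 112 = 0*((27/7)*(-11)*723) + 112 = 0*(-214731/7) + 112 = 0 + 112 = 112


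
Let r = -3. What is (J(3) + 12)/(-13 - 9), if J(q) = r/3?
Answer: -½ ≈ -0.50000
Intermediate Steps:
J(q) = -1 (J(q) = -3/3 = -3*⅓ = -1)
(J(3) + 12)/(-13 - 9) = (-1 + 12)/(-13 - 9) = 11/(-22) = 11*(-1/22) = -½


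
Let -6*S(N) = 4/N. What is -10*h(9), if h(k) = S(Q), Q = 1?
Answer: 20/3 ≈ 6.6667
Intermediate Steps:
S(N) = -2/(3*N)
h(k) = -⅔ (h(k) = -⅔/1 = -⅔*1 = -⅔)
-10*h(9) = -10*(-⅔) = 20/3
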